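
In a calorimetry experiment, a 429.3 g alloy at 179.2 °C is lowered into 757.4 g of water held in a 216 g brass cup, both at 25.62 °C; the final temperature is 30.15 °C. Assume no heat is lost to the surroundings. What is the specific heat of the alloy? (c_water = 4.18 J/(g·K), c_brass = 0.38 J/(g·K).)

c ≈ 0.23 J/(g·K)

Heat gained plus heat lost sum to zero:
429.3×c×(30.15 − 179.2) + 757.4×4.18×(30.15 − 25.62) + 216×0.38×(30.15 − 25.62) = 0
-63987 c = -14713
c = -14713/-63987 ≈ 0.2299 J/(g·K)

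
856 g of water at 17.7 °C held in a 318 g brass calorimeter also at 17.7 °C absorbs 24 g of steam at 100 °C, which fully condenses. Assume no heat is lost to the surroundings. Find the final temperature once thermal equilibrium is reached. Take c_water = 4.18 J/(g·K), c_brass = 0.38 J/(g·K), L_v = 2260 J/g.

Sum of m c ΔT and latent-heat terms is zero:
condense steam: −24×2260 = −54240
  condensate cools 100→T: 24×4.18×(T − 100) = 100.32(T − 100)
  water warms: 856×4.18×(T − 17.7) = 3578.1(T − 17.7)
  cup: 120.84(T − 17.7)
3799.2 T = 54240 + 10032 + 65471 = 129743
T ≈ 34.15 °C, under the boiling point, so the assumption holds.

T_f ≈ 34.1 °C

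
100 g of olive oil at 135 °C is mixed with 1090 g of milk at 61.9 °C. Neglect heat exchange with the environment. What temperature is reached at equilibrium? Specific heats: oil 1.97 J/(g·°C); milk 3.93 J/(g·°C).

|Q_oil| = |Q_milk|:
100·1.97·(135 − T) = 1090·3.93·(T − 61.9)
197(135 − T) = 4283.7(T − 61.9)
4480.7 T = 291756  ⇒  T ≈ 65.11 °C

T_f ≈ 65.1 °C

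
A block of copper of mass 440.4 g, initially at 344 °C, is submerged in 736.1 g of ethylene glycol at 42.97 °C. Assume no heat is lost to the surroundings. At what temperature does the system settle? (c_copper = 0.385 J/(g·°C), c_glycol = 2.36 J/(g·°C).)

Set heat shed by the hot body equal to heat absorbed by the cold body:
440.4*0.385*(344 − T) = 736.1*2.36*(T − 42.97)
169.55(344 − T) = 1737.2(T − 42.97)
1906.8 T = 132974  ⇒  T ≈ 69.74 °C

T_f ≈ 69.7 °C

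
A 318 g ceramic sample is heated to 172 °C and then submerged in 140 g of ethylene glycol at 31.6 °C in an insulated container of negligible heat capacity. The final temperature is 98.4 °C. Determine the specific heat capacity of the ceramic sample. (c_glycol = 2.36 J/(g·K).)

c ≈ 0.943 J/(g·K)

Net heat exchanged in the isolated system is zero:
318×c×(98.4 − 172) + 140×2.36×(98.4 − 31.6) = 0
-23405 c = -22071
c = -22071/-23405 ≈ 0.943 J/(g·K)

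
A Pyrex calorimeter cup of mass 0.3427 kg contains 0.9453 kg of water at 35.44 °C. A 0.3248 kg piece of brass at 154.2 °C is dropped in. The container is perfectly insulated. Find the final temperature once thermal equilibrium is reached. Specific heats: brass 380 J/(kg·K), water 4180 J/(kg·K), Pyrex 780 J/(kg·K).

T_f ≈ 38.8 °C

Net heat exchanged in the isolated system is zero:
0.3248*380*(T − 154.2) + 0.9453*4180*(T − 35.44) + 0.3427*780*(T − 35.44) = 0
4342.1 T = 168541
T ≈ 38.82 °C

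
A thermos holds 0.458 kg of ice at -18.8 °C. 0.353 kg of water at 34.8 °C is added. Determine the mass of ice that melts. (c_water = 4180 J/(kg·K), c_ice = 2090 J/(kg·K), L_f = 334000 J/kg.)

m_melted ≈ 0.0999 kg

Water can give up m c ΔT = 0.353·4180·34.8 = 51349 J before reaching 0 °C.
Of that, 0.458·2090·18.8 = 17996 J goes to bring the ice to 0 °C, leaving 33353 J.
To melt every bit of ice: 0.458·334000 = 152972 J.
33353 J < 152972 J, so only part of the ice melts and the system sits at 0 °C.
m_melted·334000 = 33353  ⇒  m_melted ≈ 0.09986 kg.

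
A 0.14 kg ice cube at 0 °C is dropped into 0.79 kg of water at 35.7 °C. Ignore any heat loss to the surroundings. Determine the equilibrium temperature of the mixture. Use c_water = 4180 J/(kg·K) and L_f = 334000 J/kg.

T_f ≈ 18.3 °C

Conservation of energy gives ΣQ = 0:
fusion: m_ice L_f = 0.14·334000 = 46760; warm the meltwater: 585.2 T; water cools: 0.79·4180·(T − 35.7) = 3302.2(T − 35.7)
3887.4 T = 117889 − 46760 = 71129
T ≈ 18.30 °C — above 0 °C, consistent with complete melting.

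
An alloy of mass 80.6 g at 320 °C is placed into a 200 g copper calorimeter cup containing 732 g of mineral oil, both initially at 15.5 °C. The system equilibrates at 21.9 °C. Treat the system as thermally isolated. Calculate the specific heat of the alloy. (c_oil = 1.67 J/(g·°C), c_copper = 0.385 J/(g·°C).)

c ≈ 0.346 J/(g·°C)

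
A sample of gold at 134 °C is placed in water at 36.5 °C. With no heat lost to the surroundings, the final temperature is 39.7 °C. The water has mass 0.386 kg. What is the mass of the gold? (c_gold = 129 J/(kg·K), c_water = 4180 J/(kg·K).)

m ≈ 0.424 kg

|Q_gold| = |Q_water|:
m·129·(134 − 39.7) = 0.386·4180·(39.7 − 36.5)
12165 m = 5163.1  ⇒  m ≈ 0.4244 kg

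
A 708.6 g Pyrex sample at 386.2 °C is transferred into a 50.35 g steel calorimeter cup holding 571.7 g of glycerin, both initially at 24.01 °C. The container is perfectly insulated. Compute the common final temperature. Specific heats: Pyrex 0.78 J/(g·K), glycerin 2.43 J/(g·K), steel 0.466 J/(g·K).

Heat gained plus heat lost sum to zero:
708.6*0.78*(T − 386.2) + 571.7*2.43*(T − 24.01) + 50.35*0.466*(T − 24.01) = 0
552.71(T − 386.2) + 1389.2(T − 24.01) + 23.46(T − 24.01) = 0
1965.4 T = 247375
T = 247375/1965.4 ≈ 125.86 °C

T_f ≈ 125.9 °C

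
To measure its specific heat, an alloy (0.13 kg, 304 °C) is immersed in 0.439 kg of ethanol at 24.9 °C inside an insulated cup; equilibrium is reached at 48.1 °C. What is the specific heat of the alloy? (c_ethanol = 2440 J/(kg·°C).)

c ≈ 747 J/(kg·°C)

Heat gained plus heat lost sum to zero:
0.13·c·(48.1 − 304) + 0.439·2440·(48.1 − 24.9) = 0
-33.27 c = -24851
c = -24851/-33.27 ≈ 747 J/(kg·°C)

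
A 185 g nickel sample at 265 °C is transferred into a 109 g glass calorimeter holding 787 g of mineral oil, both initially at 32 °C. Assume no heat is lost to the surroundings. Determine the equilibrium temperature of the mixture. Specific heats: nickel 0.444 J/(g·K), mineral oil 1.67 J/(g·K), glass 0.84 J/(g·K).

T_f ≈ 44.9 °C

T_f is the heat-capacity-weighted average of the initial temperatures:
T_f = (82.14*265 + 1314.3*32 + 91.56*32) / (82.14 + 1314.3 + 91.56)
    = 66754 / 1488 ≈ 44.86 °C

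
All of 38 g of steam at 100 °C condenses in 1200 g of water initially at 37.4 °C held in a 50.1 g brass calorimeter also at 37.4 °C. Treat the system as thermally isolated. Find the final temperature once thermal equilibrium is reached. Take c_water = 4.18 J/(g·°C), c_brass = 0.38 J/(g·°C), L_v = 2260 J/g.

Heat gained plus heat lost sum to zero:
condense steam: −38×2260 = −85880; condensed water 100 °C→T: 158.84(T − 100); original water: 5016(T − 37.4); cup: 19.04(T − 37.4)
5193.9 T = 85880 + 15884 + 188310 = 290074
T ≈ 55.85 °C — below 100 °C, confirming all the steam condensed.

T_f ≈ 55.8 °C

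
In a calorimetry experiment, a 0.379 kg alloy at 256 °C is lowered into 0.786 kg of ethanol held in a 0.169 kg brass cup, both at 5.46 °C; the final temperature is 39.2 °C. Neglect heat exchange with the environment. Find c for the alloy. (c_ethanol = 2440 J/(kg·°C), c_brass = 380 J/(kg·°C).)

c ≈ 814 J/(kg·°C)

Let T be the final temperature. ΣQ_i = 0:
0.379×c×(39.2 − 256) + 0.786×2440×(39.2 − 5.46) + 0.169×380×(39.2 − 5.46) = 0
-82.17 c = -66875
c = -66875/-82.17 ≈ 813.9 J/(kg·°C)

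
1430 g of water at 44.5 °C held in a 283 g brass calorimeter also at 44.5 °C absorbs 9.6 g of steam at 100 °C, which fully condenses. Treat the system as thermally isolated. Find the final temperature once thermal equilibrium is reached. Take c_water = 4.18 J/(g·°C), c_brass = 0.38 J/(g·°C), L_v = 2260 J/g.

Conservation of energy gives ΣQ = 0:
latent heat released on condensation: 9.6·2260 = 21696
  condensed water 100 °C→T: 40.13(T − 100)
  original water: 5977.4(T − 44.5)
  cup: 107.54(T − 44.5)
6125.1 T = 21696 + 4012.8 + 270780 = 296489
T ≈ 48.41 °C (< 100 °C, so full condensation is consistent).

T_f ≈ 48.4 °C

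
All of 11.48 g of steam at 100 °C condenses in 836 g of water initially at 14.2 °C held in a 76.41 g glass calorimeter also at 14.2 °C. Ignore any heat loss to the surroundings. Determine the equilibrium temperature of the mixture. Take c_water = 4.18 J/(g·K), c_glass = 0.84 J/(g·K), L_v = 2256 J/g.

Sum of m c ΔT and latent-heat terms is zero:
condense steam: −11.48·2256 = −25899; condensate cools 100→T: 11.48·4.18·(T − 100) = 47.99(T − 100); original water: 3494.5(T − 14.2); glass cup: 76.41·0.84·(T − 14.2) = 64.18(T − 14.2)
3606.7 T = 25899 + 4798.6 + 50533 = 81231
T ≈ 22.52 °C — below 100 °C, confirming all the steam condensed.

T_f ≈ 22.5 °C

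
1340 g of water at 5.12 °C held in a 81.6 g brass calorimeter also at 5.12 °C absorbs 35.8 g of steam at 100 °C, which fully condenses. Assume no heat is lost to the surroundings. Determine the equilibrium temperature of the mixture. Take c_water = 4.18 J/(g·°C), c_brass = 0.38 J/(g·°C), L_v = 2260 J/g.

T_f ≈ 21.6 °C

Net heat exchanged in the isolated system is zero:
condense steam: −35.8×2260 = −80908
  condensate cools 100→T: 35.8×4.18×(T − 100) = 149.64(T − 100)
  original water: 5601.2(T − 5.12)
  cup: 31.01(T − 5.12)
5781.9 T = 80908 + 14964 + 28837 = 124709
T ≈ 21.57 °C, under the boiling point, so the assumption holds.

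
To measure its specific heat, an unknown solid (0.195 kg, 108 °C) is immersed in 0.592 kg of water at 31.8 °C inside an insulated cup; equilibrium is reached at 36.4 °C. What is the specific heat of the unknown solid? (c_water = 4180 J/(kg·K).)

c ≈ 815 J/(kg·K)

m_s c (T_s − T_f) = m_water c_water (T_f − T_0):
0.195·c·(108 − 36.4) = 0.592·4180·(36.4 − 31.8)
13.96 c = 11383  ⇒  c ≈ 815.3 J/(kg·K)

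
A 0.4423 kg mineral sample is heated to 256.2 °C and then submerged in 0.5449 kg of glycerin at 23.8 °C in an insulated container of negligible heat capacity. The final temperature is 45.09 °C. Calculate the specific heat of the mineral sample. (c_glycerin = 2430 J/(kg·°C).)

c ≈ 302 J/(kg·°C)

Heat gained plus heat lost sum to zero:
0.4423×c×(45.09 − 256.2) + 0.5449×2430×(45.09 − 23.8) = 0
-93.37 c = -28190
c = -28190/-93.37 ≈ 301.9 J/(kg·°C)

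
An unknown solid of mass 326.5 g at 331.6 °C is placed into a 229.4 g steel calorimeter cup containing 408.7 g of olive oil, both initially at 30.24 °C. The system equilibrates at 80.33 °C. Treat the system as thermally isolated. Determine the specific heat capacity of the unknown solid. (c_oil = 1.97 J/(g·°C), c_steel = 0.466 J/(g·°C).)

c ≈ 0.557 J/(g·°C)

Conservation of energy gives ΣQ = 0:
326.5·c·(80.33 − 331.6) + 408.7·1.97·(80.33 − 30.24) + 229.4·0.466·(80.33 − 30.24) = 0
-82040 c = -45684
c = -45684/-82040 ≈ 0.5569 J/(g·°C)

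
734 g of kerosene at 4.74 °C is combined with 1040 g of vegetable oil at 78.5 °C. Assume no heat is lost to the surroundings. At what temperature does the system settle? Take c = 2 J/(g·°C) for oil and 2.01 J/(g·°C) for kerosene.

Energy conservation, ΣQ = 0:
1040*2*(T − 78.5) + 734*2.01*(T − 4.74) = 0
2080(T − 78.5) + 1475.3(T − 4.74) = 0
3555.3 T = 170273
T = 170273/3555.3 ≈ 47.89 °C

T_f ≈ 47.9 °C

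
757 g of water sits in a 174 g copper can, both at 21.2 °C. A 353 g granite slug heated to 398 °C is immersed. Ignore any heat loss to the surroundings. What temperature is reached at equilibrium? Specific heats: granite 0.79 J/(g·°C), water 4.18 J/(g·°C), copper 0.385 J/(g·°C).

Taking heat into each body as positive, Σ m c ΔT = 0:
353*0.79*(T − 398) + 757*4.18*(T − 21.2) + 174*0.385*(T − 21.2) = 0
278.87(T − 398) + 3164.3(T − 21.2) + 66.99(T − 21.2) = 0
(278.87 + 3164.3 + 66.99) T = 278.87*398 + 3164.3*21.2 + 66.99*21.2
T = 179493 / 3510.1 = 51.1 °C

T_f ≈ 51.1 °C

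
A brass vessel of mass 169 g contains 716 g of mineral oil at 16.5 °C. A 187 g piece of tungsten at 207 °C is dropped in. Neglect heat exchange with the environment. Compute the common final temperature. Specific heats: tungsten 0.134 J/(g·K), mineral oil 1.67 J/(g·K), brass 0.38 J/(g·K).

Taking heat into each body as positive, Σ m c ΔT = 0:
187·0.134·(T − 207) + 716·1.67·(T − 16.5) + 169·0.38·(T − 16.5) = 0
25.06(T − 207) + 1195.7(T − 16.5) + 64.22(T − 16.5) = 0
(25.06 + 1195.7 + 64.22) T = 25.06·207 + 1195.7·16.5 + 64.22·16.5
T ≈ 20.21 °C

T_f ≈ 20.2 °C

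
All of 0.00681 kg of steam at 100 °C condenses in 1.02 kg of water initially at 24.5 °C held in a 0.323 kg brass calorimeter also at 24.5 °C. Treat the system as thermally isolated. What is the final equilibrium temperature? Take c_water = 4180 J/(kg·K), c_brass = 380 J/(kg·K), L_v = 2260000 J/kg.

T_f ≈ 28.5 °C

Conservation of energy gives ΣQ = 0:
condense steam: −0.00681×2260000 = −15391
  condensate cools 100→T: 0.00681×4180×(T − 100) = 28.47(T − 100)
  original water: 4263.6(T − 24.5)
  cup: 122.74(T − 24.5)
4414.8 T = 15391 + 2846.6 + 107465 = 125703
T ≈ 28.47 °C, under the boiling point, so the assumption holds.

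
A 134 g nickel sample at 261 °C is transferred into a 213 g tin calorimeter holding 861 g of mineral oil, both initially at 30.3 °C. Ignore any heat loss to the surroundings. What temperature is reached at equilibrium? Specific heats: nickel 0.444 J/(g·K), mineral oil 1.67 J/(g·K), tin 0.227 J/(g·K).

Net heat exchanged in the isolated system is zero:
134·0.444·(T − 261) + 861·1.67·(T − 30.3) + 213·0.227·(T − 30.3) = 0
59.5(T − 261) + 1437.9(T − 30.3) + 48.35(T − 30.3) = 0
1545.7 T = 60561
T = 60561 / 1545.7 = 39.2 °C

T_f ≈ 39.2 °C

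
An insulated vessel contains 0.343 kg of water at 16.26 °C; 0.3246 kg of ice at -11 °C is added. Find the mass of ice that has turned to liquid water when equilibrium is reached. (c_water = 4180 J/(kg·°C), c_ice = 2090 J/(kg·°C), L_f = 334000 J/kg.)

m_melted ≈ 0.0475 kg

Heat available from the water dropping to 0 °C: 0.343×4180×16.26 = 23313 J.
Of that, 0.3246×2090×11 = 7462.6 J goes to bring the ice to 0 °C, leaving 15850 J.
Fully melting the ice requires m_ice L_f = 0.3246×334000 = 108416 J.
Since 15850 < 108416 J, not all the ice melts; equilibrium is at 0 °C.
m_melted×334000 = 15850  ⇒  m_melted ≈ 0.04746 kg.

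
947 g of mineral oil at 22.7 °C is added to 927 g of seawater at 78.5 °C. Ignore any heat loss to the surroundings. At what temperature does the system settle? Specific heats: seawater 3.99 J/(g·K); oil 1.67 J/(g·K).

Let T be the final temperature. ΣQ_i = 0:
927·3.99·(T − 78.5) + 947·1.67·(T − 22.7) = 0
5280.2 T = 326250
T = 326250 / 5280.2 = 61.8 °C

T_f ≈ 61.8 °C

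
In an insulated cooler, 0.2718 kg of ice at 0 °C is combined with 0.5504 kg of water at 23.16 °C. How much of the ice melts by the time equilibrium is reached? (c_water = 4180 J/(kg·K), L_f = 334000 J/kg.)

Cooling the water to 0 °C releases 0.5504·4180·23.16 = 53284 J.
To melt every bit of ice: 0.2718·334000 = 90781 J.
53284 J < 90781 J, so only part of the ice melts and the system sits at 0 °C.
m_melted·334000 = 53284  ⇒  m_melted ≈ 0.1595 kg.

m_melted ≈ 0.16 kg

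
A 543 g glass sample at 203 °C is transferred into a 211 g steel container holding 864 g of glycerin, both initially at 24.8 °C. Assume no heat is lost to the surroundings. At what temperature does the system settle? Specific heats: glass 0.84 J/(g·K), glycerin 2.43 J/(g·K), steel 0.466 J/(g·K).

T_f ≈ 55.4 °C

Conservation of energy gives ΣQ = 0:
543×0.84×(T − 203) + 864×2.43×(T − 24.8) + 211×0.466×(T − 24.8) = 0
456.12(T − 203) + 2099.5(T − 24.8) + 98.33(T − 24.8) = 0
(456.12 + 2099.5 + 98.33) T = 456.12×203 + 2099.5×24.8 + 98.33×24.8
T ≈ 55.43 °C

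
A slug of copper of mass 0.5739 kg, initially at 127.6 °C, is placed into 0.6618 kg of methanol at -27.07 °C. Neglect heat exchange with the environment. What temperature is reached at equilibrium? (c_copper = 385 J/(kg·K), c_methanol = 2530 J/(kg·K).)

T_f ≈ -9.0 °C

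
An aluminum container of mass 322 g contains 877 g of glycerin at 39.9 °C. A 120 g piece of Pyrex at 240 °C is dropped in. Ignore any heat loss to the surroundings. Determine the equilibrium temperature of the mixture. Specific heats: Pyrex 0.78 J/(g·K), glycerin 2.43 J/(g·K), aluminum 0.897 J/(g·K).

T_f ≈ 47.4 °C

Let T be the final temperature. ΣQ_i = 0:
120×0.78×(T − 240) + 877×2.43×(T − 39.9) + 322×0.897×(T − 39.9) = 0
93.6(T − 240) + 2131.1(T − 39.9) + 288.83(T − 39.9) = 0
2513.5 T = 119020
T = 119020 / 2513.5 = 47.4 °C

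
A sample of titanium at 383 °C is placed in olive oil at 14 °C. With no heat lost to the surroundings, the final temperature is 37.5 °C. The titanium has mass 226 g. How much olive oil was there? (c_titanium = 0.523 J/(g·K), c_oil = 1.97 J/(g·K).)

m ≈ 882 g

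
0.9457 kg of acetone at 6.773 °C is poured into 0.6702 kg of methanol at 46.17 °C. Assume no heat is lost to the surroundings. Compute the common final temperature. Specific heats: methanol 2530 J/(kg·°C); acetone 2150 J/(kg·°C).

T_f ≈ 24.7 °C

T_f is the heat-capacity-weighted average of the initial temperatures:
T_f = (1695.6·46.17 + 2033.3·6.773) / (1695.6 + 2033.3)
    = 92057 / 3728.9 ≈ 24.69 °C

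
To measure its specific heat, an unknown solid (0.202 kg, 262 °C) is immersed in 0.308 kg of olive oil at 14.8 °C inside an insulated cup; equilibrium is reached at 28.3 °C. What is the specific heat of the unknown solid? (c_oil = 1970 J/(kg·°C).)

m_s c (T_s − T_f) = m_oil c_oil (T_f − T_0):
0.202·c·(262 − 28.3) = 0.308·1970·(28.3 − 14.8)
47.21 c = 8191.3  ⇒  c ≈ 173.5 J/(kg·°C)

c ≈ 174 J/(kg·°C)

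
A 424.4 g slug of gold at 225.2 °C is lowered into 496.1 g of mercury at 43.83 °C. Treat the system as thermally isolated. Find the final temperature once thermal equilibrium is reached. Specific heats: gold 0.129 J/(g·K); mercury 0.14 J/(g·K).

T_f ≈ 123.8 °C

Heat lost by the gold equals heat gained by the mercury:
424.4×0.129×(225.2 − T) = 496.1×0.14×(T − 43.83)
54.75(225.2 − T) = 69.45(T − 43.83)
124.2 T = 15373  ⇒  T ≈ 123.78 °C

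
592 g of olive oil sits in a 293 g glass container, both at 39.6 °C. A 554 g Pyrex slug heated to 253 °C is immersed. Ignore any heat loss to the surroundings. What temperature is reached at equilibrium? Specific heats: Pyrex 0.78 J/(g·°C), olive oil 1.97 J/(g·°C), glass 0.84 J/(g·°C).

T_f ≈ 89.6 °C

Net heat exchanged in the isolated system is zero:
554*0.78*(T − 253) + 592*1.97*(T − 39.6) + 293*0.84*(T − 39.6) = 0
432.12(T − 253) + 1166.2(T − 39.6) + 246.12(T − 39.6) = 0
(432.12 + 1166.2 + 246.12) T = 432.12*253 + 1166.2*39.6 + 246.12*39.6
T ≈ 89.59 °C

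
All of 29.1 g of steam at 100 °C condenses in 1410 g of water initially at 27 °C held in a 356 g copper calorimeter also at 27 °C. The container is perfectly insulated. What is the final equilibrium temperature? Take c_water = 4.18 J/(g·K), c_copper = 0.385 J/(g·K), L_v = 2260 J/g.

T_f ≈ 39.1 °C

Energy conservation, ΣQ = 0:
latent heat released on condensation: 29.1×2260 = 65766
  condensed water 100 °C→T: 121.64(T − 100)
  water warms: 1410×4.18×(T − 27) = 5893.8(T − 27)
  copper cup: 356×0.385×(T − 27) = 137.06(T − 27)
6152.5 T = 65766 + 12164 + 162833 = 240763
T ≈ 39.13 °C, under the boiling point, so the assumption holds.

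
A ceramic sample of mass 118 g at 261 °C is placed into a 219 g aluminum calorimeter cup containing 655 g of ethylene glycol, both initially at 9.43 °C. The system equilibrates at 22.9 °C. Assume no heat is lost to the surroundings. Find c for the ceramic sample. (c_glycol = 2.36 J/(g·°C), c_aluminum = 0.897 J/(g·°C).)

c ≈ 0.835 J/(g·°C)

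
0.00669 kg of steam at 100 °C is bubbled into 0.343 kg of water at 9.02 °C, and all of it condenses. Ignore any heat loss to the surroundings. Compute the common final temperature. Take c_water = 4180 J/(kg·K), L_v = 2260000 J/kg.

T_f ≈ 21.1 °C

Heat gained plus heat lost sum to zero:
condense steam: −0.00669·2260000 = −15119; condensed water 100 °C→T: 27.96(T − 100); original water: 1433.7(T − 9.02)
1461.7 T = 15119 + 2796.4 + 12932 = 30848
T ≈ 21.10 °C, under the boiling point, so the assumption holds.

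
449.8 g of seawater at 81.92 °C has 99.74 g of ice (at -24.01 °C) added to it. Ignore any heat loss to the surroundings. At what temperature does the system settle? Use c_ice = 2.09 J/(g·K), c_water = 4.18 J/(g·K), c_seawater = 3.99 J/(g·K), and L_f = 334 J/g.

T_f ≈ 49.2 °C

Energy balance with sensible and latent terms:
warm ice to 0 °C: 99.74×2.09×(0 − (-24.01)) = 5005; melt ice: 99.74×334 = 33313; meltwater 0→T: 99.74×4.18×T = 416.91 T; seawater cools: 449.8×3.99×(T − 81.92) = 1794.7(T − 81.92)
2211.6 T = 147022 − 38318 = 108704
T ≈ 49.15 °C (positive, so assuming full melt was valid).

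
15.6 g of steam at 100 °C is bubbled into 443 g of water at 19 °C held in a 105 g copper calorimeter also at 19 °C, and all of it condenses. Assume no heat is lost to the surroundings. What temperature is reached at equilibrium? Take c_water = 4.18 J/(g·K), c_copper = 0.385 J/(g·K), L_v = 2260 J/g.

T_f ≈ 39.7 °C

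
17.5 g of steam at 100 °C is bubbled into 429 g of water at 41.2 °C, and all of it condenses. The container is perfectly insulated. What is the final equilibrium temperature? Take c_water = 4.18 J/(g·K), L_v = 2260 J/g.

T_f ≈ 64.7 °C

Energy conservation, ΣQ = 0:
steam→water at 100 °C releases m L_v = 17.5·2260 = 39550
  condensate cools 100→T: 17.5·4.18·(T − 100) = 73.15(T − 100)
  original water: 1793.2(T − 41.2)
1866.4 T = 39550 + 7315 + 73881 = 120746
T ≈ 64.70 °C — below 100 °C, confirming all the steam condensed.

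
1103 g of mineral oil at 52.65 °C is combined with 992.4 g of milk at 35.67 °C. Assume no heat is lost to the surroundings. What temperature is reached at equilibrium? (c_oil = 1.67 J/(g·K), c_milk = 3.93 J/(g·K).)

Energy conservation, ΣQ = 0:
1103×1.67×(T − 52.65) + 992.4×3.93×(T − 35.67) = 0
1842(T − 52.65) + 3900.1(T − 35.67) = 0
(1842 + 3900.1) T = 1842×52.65 + 3900.1×35.67
T = 236100/5742.1 ≈ 41.12 °C

T_f ≈ 41.1 °C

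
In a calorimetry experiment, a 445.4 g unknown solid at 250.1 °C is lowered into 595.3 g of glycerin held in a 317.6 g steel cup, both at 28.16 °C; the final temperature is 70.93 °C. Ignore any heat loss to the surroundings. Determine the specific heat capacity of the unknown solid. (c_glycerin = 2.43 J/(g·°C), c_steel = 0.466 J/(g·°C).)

Conservation of energy gives ΣQ = 0:
445.4×c×(70.93 − 250.1) + 595.3×2.43×(70.93 − 28.16) + 317.6×0.466×(70.93 − 28.16) = 0
-79802 c = -68200
c = -68200/-79802 ≈ 0.8546 J/(g·°C)

c ≈ 0.855 J/(g·°C)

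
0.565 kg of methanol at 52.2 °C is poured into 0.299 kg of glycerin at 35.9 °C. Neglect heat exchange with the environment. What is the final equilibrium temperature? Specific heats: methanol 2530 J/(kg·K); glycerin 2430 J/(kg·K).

T_f ≈ 46.7 °C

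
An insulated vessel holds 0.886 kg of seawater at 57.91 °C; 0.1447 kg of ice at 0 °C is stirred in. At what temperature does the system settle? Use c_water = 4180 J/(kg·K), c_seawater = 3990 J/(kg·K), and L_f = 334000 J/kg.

Conservation of energy gives ΣQ = 0:
latent heat to melt: 0.1447×334000 = 48330; meltwater 0→T: 0.1447×4180×T = 604.85 T; seawater cools: 0.886×3990×(T − 57.91) = 3535.1(T − 57.91)
4140 T = 204720 − 48330 = 156390
T ≈ 37.78 °C. Since T > 0 °C, the all-ice-melts assumption holds.

T_f ≈ 37.8 °C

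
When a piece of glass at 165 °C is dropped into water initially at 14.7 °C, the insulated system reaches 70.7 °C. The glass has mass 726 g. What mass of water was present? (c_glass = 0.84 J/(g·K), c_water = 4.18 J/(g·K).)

Setting the total heat transfer to zero:
726×0.84×(70.7 − 165) + m×4.18×(70.7 − 14.7) = 0
234.08 m = 57508
m = 57508/234.08 ≈ 245.7 g

m ≈ 246 g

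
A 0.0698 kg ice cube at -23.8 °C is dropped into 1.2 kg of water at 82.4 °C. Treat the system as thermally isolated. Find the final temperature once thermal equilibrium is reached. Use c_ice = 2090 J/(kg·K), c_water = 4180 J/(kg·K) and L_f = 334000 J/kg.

T_f ≈ 72.8 °C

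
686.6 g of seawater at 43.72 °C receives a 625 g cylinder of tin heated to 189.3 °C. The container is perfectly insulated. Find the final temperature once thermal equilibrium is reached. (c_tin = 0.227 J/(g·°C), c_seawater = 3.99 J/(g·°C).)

Setting the total heat transfer to zero:
625*0.227*(T − 189.3) + 686.6*3.99*(T − 43.72) = 0
2881.4 T = 146629
T = 146629 / 2881.4 = 50.9 °C

T_f ≈ 50.9 °C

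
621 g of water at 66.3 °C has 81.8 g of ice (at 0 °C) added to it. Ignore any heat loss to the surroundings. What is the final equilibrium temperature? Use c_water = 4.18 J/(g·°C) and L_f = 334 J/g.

Conservation of energy gives ΣQ = 0:
melt ice: 81.8×334 = 27321
  meltwater 0→T: 81.8×4.18×T = 341.92 T
  water: 2595.8(T − 66.3)
2937.7 T = 172100 − 27321 = 144779
T ≈ 49.28 °C (positive, so assuming full melt was valid).

T_f ≈ 49.3 °C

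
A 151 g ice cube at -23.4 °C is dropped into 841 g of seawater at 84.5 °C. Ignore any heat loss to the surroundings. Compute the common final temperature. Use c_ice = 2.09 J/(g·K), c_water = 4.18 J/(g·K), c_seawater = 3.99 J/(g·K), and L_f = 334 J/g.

Taking heat into each body as positive, Σ m c ΔT = 0:
ice -23.4→0 °C: 151·2.09·23.4 = 7384.8; melt ice: 151·334 = 50434; warm the meltwater: 631.18 T; seawater: 3355.6(T − 84.5)
3986.8 T = 283547 − 57819 = 225729
T ≈ 56.62 °C (positive, so assuming full melt was valid).

T_f ≈ 56.6 °C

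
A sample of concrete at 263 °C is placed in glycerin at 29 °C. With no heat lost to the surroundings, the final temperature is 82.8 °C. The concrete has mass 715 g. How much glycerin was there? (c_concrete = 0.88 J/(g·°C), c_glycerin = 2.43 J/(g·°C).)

Heat lost by the concrete = heat gained by the glycerin:
715×0.88×(263 − 82.8) = m×2.43×(82.8 − 29)
130.73 m = 113382  ⇒  m ≈ 867.3 g

m ≈ 867 g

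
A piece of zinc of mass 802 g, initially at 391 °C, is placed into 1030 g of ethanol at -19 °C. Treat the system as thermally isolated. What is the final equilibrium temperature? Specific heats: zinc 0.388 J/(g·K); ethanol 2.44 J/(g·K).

Taking heat into each body as positive, Σ m c ΔT = 0:
802*0.388*(T − 391) + 1030*2.44*(T − (-19)) = 0
(311.18 + 2513.2) T = 311.18*391 + 2513.2*(-19)
T = 73919/2824.4 ≈ 26.17 °C

T_f ≈ 26.2 °C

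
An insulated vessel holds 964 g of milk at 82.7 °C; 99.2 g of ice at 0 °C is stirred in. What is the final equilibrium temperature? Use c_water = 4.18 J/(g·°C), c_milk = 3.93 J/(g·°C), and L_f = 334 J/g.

T_f ≈ 66.7 °C

Heat gained plus heat lost sum to zero:
latent heat to melt: 99.2×334 = 33133; warm the meltwater: 414.66 T; milk: 3788.5(T − 82.7)
4203.2 T = 313311 − 33133 = 280178
T ≈ 66.66 °C. Since T > 0 °C, the all-ice-melts assumption holds.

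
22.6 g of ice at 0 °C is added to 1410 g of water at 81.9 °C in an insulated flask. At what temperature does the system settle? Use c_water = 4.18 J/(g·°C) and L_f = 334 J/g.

T_f ≈ 79.3 °C

Setting the total heat transfer to zero:
latent heat to melt: 22.6·334 = 7548.4; warm the meltwater: 94.47 T; water: 5893.8(T − 81.9)
5988.3 T = 482702 − 7548.4 = 475154
T ≈ 79.35 °C (positive, so assuming full melt was valid).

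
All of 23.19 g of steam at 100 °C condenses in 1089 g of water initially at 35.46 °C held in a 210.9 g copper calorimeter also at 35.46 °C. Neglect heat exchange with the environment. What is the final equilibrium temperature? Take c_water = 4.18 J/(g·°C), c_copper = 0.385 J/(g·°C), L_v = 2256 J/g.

T_f ≈ 47.8 °C

Heat gained plus heat lost sum to zero:
latent heat released on condensation: 23.19·2256 = 52317
  condensate cools 100→T: 23.19·4.18·(T − 100) = 96.93(T − 100)
  water warms: 1089·4.18·(T − 35.46) = 4552(T − 35.46)
  cup: 81.2(T − 35.46)
4730.2 T = 52317 + 9693.4 + 164294 = 226304
T ≈ 47.84 °C — below 100 °C, confirming all the steam condensed.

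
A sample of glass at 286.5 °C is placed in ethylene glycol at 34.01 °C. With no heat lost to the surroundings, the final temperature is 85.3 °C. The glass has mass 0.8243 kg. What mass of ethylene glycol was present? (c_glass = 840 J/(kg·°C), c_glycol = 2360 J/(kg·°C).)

Heat gained plus heat lost sum to zero:
0.8243·840·(85.3 − 286.5) + m·2360·(85.3 − 34.01) = 0
121044 m = 139313
m = 139313/121044 ≈ 1.151 kg

m ≈ 1.15 kg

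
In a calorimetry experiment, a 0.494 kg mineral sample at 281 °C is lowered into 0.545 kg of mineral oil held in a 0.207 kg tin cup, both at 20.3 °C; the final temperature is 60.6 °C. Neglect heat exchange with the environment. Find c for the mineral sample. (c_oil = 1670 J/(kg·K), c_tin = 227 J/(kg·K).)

Let T be the final temperature. ΣQ_i = 0:
0.494×c×(60.6 − 281) + 0.545×1670×(60.6 − 20.3) + 0.207×227×(60.6 − 20.3) = 0
-108.88 c = -38573
c = -38573/-108.88 ≈ 354.3 J/(kg·K)

c ≈ 354 J/(kg·K)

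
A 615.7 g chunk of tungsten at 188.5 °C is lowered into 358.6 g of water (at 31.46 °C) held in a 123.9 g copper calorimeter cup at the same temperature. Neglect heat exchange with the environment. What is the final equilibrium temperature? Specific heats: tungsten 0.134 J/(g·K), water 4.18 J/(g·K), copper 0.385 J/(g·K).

T_f ≈ 39.4 °C

With ΣQ=0 the equilibrium temperature is the m·c-weighted mean:
T_f = (82.5·188.5 + 1498.9·31.46 + 47.7·31.46) / (82.5 + 1498.9 + 47.7)
    = 64210 / 1629.2 ≈ 39.41 °C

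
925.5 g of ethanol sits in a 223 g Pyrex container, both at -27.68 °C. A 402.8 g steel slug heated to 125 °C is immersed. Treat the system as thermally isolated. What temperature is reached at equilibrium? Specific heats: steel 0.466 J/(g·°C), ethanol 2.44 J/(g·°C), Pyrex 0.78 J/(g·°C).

Heat gained plus heat lost sum to zero:
402.8·0.466·(T − 125) + 925.5·2.44·(T − (-27.68)) + 223·0.78·(T − (-27.68)) = 0
(187.7 + 2258.2 + 173.94) T = 187.7·125 + 2258.2·(-27.68) + 173.94·(-27.68)
T ≈ -16.74 °C

T_f ≈ -16.7 °C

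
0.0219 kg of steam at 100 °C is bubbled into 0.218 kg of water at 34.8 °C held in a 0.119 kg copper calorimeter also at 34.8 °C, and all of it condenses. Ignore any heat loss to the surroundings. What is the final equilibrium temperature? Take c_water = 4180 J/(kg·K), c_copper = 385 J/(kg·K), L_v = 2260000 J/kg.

T_f ≈ 87.7 °C

Heat gained plus heat lost sum to zero:
latent heat released on condensation: 0.0219×2260000 = 49494; condensate cools 100→T: 0.0219×4180×(T − 100) = 91.54(T − 100); original water: 911.24(T − 34.8); cup: 45.81(T − 34.8)
1048.6 T = 49494 + 9154.2 + 33306 = 91954
T ≈ 87.69 °C (< 100 °C, so full condensation is consistent).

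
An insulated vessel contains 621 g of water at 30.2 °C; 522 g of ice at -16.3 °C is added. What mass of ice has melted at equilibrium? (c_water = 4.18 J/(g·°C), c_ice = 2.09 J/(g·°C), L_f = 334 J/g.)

Water can give up m c ΔT = 621×4.18×30.2 = 78393 J before reaching 0 °C.
Warming the ice to 0 °C takes 522×2.09×16.3 = 17783 J, leaving 60610 J for melting.
Fully melting the ice requires m_ice L_f = 522×334 = 174348 J.
That's not enough to melt it all — equilibrium is at 0 °C with ice remaining.
m_melted×334 = 60610  ⇒  m_melted ≈ 181.5 g.

m_melted ≈ 181 g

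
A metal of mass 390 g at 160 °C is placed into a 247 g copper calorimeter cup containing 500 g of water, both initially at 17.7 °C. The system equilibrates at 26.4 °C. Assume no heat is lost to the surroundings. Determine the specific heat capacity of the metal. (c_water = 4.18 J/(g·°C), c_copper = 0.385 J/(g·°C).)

Let T be the final temperature. ΣQ_i = 0:
390·c·(26.4 − 160) + 500·4.18·(26.4 − 17.7) + 247·0.385·(26.4 − 17.7) = 0
-52104 c = -19010
c = -19010/-52104 ≈ 0.3649 J/(g·°C)

c ≈ 0.365 J/(g·°C)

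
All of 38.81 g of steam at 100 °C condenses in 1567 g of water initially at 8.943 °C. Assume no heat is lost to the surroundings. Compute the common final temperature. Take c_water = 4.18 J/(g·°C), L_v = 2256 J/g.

Energy balance with sensible and latent terms:
latent heat released on condensation: 38.81×2256 = 87555
  condensate cools 100→T: 38.81×4.18×(T − 100) = 162.23(T − 100)
  original water: 6550.1(T − 8.943)
6712.3 T = 87555 + 16223 + 58577 = 162355
T ≈ 24.19 °C — below 100 °C, confirming all the steam condensed.

T_f ≈ 24.2 °C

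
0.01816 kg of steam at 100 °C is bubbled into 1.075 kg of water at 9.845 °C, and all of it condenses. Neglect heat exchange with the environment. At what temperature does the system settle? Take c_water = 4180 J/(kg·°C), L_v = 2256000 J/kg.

Conservation of energy gives ΣQ = 0:
condense steam: −0.01816·2256000 = −40969; condensate cools 100→T: 0.01816·4180·(T − 100) = 75.91(T − 100); water warms: 1.075·4180·(T − 9.845) = 4493.5(T − 9.845)
4569.4 T = 40969 + 7590.9 + 44239 = 92798
T ≈ 20.31 °C (< 100 °C, so full condensation is consistent).

T_f ≈ 20.3 °C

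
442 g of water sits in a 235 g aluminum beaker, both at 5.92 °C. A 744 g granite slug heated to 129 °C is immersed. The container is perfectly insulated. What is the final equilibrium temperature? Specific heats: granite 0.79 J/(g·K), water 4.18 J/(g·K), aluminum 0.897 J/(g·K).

T_f is the heat-capacity-weighted average of the initial temperatures:
T_f = (587.76×129 + 1847.6×5.92 + 210.8×5.92) / (587.76 + 1847.6 + 210.8)
    = 88007 / 2646.1 ≈ 33.26 °C

T_f ≈ 33.3 °C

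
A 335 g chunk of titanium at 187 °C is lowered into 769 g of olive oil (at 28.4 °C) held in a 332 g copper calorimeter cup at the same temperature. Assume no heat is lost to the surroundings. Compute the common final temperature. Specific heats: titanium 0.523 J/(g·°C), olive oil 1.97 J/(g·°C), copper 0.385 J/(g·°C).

T_f ≈ 43.7 °C

T_f = Σ m_i c_i T_i / Σ m_i c_i:
T_f = (175.21×187 + 1514.9×28.4 + 127.82×28.4) / (175.21 + 1514.9 + 127.82)
    = 79417 / 1818 ≈ 43.69 °C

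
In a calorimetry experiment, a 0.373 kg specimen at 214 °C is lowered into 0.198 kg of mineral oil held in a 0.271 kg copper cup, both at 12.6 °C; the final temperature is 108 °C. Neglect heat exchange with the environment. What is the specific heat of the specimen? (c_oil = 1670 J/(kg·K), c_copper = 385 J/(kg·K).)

c ≈ 1050 J/(kg·K)

Net heat exchanged in the isolated system is zero:
0.373×c×(108 − 214) + 0.198×1670×(108 − 12.6) + 0.271×385×(108 − 12.6) = 0
-39.54 c = -41499
c = -41499/-39.54 ≈ 1050 J/(kg·K)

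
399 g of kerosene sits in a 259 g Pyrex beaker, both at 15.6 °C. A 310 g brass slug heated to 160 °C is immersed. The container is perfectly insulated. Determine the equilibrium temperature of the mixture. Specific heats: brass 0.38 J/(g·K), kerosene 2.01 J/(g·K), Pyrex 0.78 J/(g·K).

T_f ≈ 30.8 °C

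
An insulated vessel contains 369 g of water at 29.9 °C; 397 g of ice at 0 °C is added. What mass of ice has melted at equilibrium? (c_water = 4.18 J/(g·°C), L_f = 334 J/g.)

Heat available from the water dropping to 0 °C: 369·4.18·29.9 = 46118 J.
Melting all 397 g of ice would need 397·334 = 132598 J.
That's not enough to melt it all — equilibrium is at 0 °C with ice remaining.
m_melted·334 = 46118  ⇒  m_melted ≈ 138.1 g.

m_melted ≈ 138 g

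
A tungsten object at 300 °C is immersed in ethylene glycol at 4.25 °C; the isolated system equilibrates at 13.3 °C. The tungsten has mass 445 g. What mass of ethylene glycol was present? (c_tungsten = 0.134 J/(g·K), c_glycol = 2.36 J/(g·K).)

|Q_tungsten| = |Q_glycol|:
445·0.134·(300 − 13.3) = m·2.36·(13.3 − 4.25)
21.36 m = 17096  ⇒  m ≈ 800.4 g

m ≈ 800 g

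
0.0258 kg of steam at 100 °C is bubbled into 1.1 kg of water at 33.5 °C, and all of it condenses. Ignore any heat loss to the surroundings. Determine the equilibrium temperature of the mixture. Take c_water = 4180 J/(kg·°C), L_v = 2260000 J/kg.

Sum of m c ΔT and latent-heat terms is zero:
latent heat released on condensation: 0.0258×2260000 = 58308; condensed water 100 °C→T: 107.84(T − 100); water warms: 1.1×4180×(T − 33.5) = 4598(T − 33.5)
4705.8 T = 58308 + 10784 + 154033 = 223125
T ≈ 47.41 °C, under the boiling point, so the assumption holds.

T_f ≈ 47.4 °C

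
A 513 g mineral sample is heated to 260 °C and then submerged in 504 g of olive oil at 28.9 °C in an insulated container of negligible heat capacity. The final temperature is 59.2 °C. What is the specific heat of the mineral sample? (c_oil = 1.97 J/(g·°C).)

Taking heat into each body as positive, Σ m c ΔT = 0:
513·c·(59.2 − 260) + 504·1.97·(59.2 − 28.9) = 0
-103010 c = -30084
c = -30084/-103010 ≈ 0.2921 J/(g·°C)

c ≈ 0.292 J/(g·°C)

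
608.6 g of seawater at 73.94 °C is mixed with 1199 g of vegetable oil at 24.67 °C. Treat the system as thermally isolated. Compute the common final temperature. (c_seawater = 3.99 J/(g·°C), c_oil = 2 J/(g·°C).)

T_f ≈ 49.5 °C

Set heat shed by the hot body equal to heat absorbed by the cold body:
608.6×3.99×(73.94 − T) = 1199×2×(T − 24.67)
2428.3(73.94 − T) = 2398(T − 24.67)
4826.3 T = 238708  ⇒  T ≈ 49.46 °C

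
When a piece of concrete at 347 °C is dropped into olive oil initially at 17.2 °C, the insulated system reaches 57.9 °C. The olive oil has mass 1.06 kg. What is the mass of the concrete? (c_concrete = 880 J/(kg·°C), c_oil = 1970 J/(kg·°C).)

m ≈ 0.334 kg

Heat lost by the concrete = heat gained by the oil:
m×880×(347 − 57.9) = 1.06×1970×(57.9 − 17.2)
254408 m = 84990  ⇒  m ≈ 0.3341 kg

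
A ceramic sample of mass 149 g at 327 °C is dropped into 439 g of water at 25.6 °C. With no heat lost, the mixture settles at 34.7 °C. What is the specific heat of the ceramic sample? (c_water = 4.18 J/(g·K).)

Net heat exchanged in the isolated system is zero:
149×c×(34.7 − 327) + 439×4.18×(34.7 − 25.6) = 0
-43553 c = -16699
c = -16699/-43553 ≈ 0.3834 J/(g·K)

c ≈ 0.383 J/(g·K)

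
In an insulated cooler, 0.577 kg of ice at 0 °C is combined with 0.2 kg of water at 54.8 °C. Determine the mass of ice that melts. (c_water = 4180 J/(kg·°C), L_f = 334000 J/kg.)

m_melted ≈ 0.137 kg

Heat available from the water dropping to 0 °C: 0.2×4180×54.8 = 45813 J.
To melt every bit of ice: 0.577×334000 = 192718 J.
Since 45813 < 192718 J, not all the ice melts; equilibrium is at 0 °C.
m_melt = 45813 / L_f = 0.1372 kg.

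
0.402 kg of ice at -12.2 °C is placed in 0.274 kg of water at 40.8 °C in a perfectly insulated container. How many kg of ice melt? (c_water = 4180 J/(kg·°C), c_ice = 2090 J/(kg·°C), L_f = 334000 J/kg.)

m_melted ≈ 0.109 kg

Heat available from the water dropping to 0 °C: 0.274×4180×40.8 = 46729 J.
Warming the ice to 0 °C takes 0.402×2090×12.2 = 10250 J, leaving 36479 J for melting.
Fully melting the ice requires m_ice L_f = 0.402×334000 = 134268 J.
Since 36479 < 134268 J, not all the ice melts; equilibrium is at 0 °C.
m_melt = 36479 / L_f = 0.1092 kg.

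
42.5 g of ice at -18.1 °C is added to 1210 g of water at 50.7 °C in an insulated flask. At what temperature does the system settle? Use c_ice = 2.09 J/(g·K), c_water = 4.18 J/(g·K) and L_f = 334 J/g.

Heat gained plus heat lost sum to zero:
ice -18.1→0 °C: 42.5×2.09×18.1 = 1607.7; melt ice: 42.5×334 = 14195; meltwater 0→T: 42.5×4.18×T = 177.65 T; water cools: 1210×4.18×(T − 50.7) = 5057.8(T − 50.7)
5235.4 T = 256430 − 15803 = 240628
T ≈ 45.96 °C. Since T > 0 °C, the all-ice-melts assumption holds.

T_f ≈ 46.0 °C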